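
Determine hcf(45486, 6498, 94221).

gcd(45486, 6498): 45486 = 7·6498 + 0 → 6498
gcd(6498, 94221): 94221 = 14·6498 + 3249; 6498 = 2·3249 + 0 → 3249

3249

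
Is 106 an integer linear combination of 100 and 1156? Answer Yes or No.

By Bézout, 100x + 1156y = 106 has integer solutions iff gcd(100, 1156) | 106.
Euclid: 1156 = 11·100 + 56; 100 = 1·56 + 44; 56 = 1·44 + 12; 44 = 3·12 + 8; 12 = 1·8 + 4; 8 = 2·4 + 0. gcd = 4; 106 mod 4 = 2. No.

No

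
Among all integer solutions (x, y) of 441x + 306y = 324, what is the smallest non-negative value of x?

16

gcd(441, 306) = 9 (Euclid: 441 = 1·306 + 135; 306 = 2·135 + 36; 135 = 3·36 + 27; 36 = 1·27 + 9; 27 = 3·9 + 0), and 9 | 324.
Extended Euclid: 441·(-9) + 306·(13) = 9. Scale by 36: x₀ = -324.
General solution x = x₀ + 34t; reducing mod 34 gives x = 16 (and y = -22).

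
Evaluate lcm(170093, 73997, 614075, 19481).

170093 = 7 · 11 · 47²; 73997 = 7 · 11 · 31²; 614075 = 5² · 7 · 11² · 29; 19481 = 7 · 11² · 23
lcm takes max exponent of each prime: 5² · 7 · 11² · 23 · 29 · 31² · 47² = 29982535492525

29982535492525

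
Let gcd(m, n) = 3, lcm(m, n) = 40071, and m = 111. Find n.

1083

m·n = gcd·lcm = 3·40071 = 120213, so n = 120213/111 = 1083.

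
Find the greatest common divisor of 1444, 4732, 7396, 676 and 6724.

4

gcd(1444, 4732): 4732 = 3·1444 + 400; 1444 = 3·400 + 244; 400 = 1·244 + 156; 244 = 1·156 + 88; 156 = 1·88 + 68; 88 = 1·68 + 20; 68 = 3·20 + 8; 20 = 2·8 + 4; 8 = 2·4 + 0 → 4
gcd(4, 7396): 7396 = 1849·4 + 0 → 4
gcd(4, 676): 676 = 169·4 + 0 → 4
gcd(4, 6724): 6724 = 1681·4 + 0 → 4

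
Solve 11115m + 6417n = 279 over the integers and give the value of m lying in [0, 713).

403

Euclid: 11115 = 1·6417 + 4698; 6417 = 1·4698 + 1719; 4698 = 2·1719 + 1260; 1719 = 1·1260 + 459; 1260 = 2·459 + 342; 459 = 1·342 + 117; 342 = 2·117 + 108; 117 = 1·108 + 9; 108 = 12·9 + 0 → gcd = 9; 279 = 9·31.
Back-substitution yields 11115·(-56) + 6417·(97) = 9, so one solution is m = -56·31 = -1736, n = 97·31 = 3007.
Solutions in m differ by 6417/9 = 713; the one in [0, 713) is -1736 mod 713 = 403.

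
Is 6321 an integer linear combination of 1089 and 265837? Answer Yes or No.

gcd(1089, 265837): 265837 = 244·1089 + 121; 1089 = 9·121 + 0 → 121
121 does not divide 6321, so a solution does not exist.

No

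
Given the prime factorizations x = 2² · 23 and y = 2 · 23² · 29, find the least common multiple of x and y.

max exponent per prime: 2² · 23² · 29 = 61364

61364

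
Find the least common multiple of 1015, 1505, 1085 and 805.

1015 = 5 · 7 · 29; 1505 = 5 · 7 · 43; 1085 = 5 · 7 · 31; 805 = 5 · 7 · 23
lcm takes max exponent of each prime: 5 · 7 · 23 · 29 · 31 · 43 = 31118885

31118885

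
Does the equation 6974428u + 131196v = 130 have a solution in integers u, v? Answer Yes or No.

No

gcd(6974428, 131196): 6974428 = 53·131196 + 21040; 131196 = 6·21040 + 4956; 21040 = 4·4956 + 1216; 4956 = 4·1216 + 92; 1216 = 13·92 + 20; 92 = 4·20 + 12; 20 = 1·12 + 8; 12 = 1·8 + 4; 8 = 2·4 + 0 → 4
4 does not divide 130, so a solution does not exist.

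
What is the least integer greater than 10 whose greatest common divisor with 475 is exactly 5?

15

Multiples of 5 above 10: 5·3, 5·4, … . Need the cofactor coprime to 475/5 = 95.
Checking s = 3, 4, … the first with gcd(s, 95) = 1 is s = 3, giving 15.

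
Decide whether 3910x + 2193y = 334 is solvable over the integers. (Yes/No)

No

By Bézout, 3910x + 2193y = 334 has integer solutions iff gcd(3910, 2193) | 334.
Euclid: 3910 = 1·2193 + 1717; 2193 = 1·1717 + 476; 1717 = 3·476 + 289; 476 = 1·289 + 187; 289 = 1·187 + 102; 187 = 1·102 + 85; 102 = 1·85 + 17; 85 = 5·17 + 0. gcd = 17; 334 mod 17 = 11. No.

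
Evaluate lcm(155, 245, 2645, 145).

116514895

lcm(155, 245) = 155·245/gcd = 37975/5 = 7595
lcm(7595, 2645) = 7595·2645/gcd = 20088775/5 = 4017755
lcm(4017755, 145) = 4017755·145/gcd = 582574475/5 = 116514895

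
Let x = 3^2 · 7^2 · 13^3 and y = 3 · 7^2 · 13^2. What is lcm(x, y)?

max exponent per prime: 3^2 · 7^2 · 13^3 = 968877

968877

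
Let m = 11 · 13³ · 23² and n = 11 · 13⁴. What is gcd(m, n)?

24167

min exponent per shared prime: 11 · 13³ = 24167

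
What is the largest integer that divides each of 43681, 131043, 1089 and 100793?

121

43681 = 11² · 19²; 131043 = 3 · 11² · 19²; 1089 = 3² · 11²; 100793 = 7² · 11² · 17
gcd takes min exponent of each prime: 11² = 121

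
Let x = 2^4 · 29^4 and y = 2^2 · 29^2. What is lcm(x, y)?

max exponent per prime: 2^4 · 29^4 = 11316496

11316496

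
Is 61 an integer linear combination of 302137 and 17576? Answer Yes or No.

Yes

gcd(302137, 17576): 302137 = 17·17576 + 3345; 17576 = 5·3345 + 851; 3345 = 3·851 + 792; 851 = 1·792 + 59; 792 = 13·59 + 25; 59 = 2·25 + 9; 25 = 2·9 + 7; 9 = 1·7 + 2; 7 = 3·2 + 1; 2 = 2·1 + 0 → 1
1 divides 61, so a solution exists.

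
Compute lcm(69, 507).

11661

69 = 3 · 23; 507 = 3 · 13²
max exponents: 3 · 13² · 23 = 11661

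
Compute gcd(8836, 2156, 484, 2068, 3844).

gcd(8836, 2156): 8836 = 4·2156 + 212; 2156 = 10·212 + 36; 212 = 5·36 + 32; 36 = 1·32 + 4; 32 = 8·4 + 0 → 4
gcd(4, 484): 484 = 121·4 + 0 → 4
gcd(4, 2068): 2068 = 517·4 + 0 → 4
gcd(4, 3844): 3844 = 961·4 + 0 → 4

4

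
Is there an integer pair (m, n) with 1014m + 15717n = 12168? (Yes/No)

By Bézout, 1014m + 15717n = 12168 has integer solutions iff gcd(1014, 15717) | 12168.
Euclid: 15717 = 15·1014 + 507; 1014 = 2·507 + 0. gcd = 507; 12168 mod 507 = 0. Yes.

Yes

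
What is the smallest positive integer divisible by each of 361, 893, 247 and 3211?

lcm(361, 893) = 361·893/gcd = 322373/19 = 16967
lcm(16967, 247) = 16967·247/gcd = 4190849/19 = 220571
lcm(220571, 3211) = 220571·3211/gcd = 708253481/247 = 2867423

2867423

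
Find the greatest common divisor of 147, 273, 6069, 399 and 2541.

21

gcd(147, 273): 273 = 1·147 + 126; 147 = 1·126 + 21; 126 = 6·21 + 0 → 21
gcd(21, 6069): 6069 = 289·21 + 0 → 21
gcd(21, 399): 399 = 19·21 + 0 → 21
gcd(21, 2541): 2541 = 121·21 + 0 → 21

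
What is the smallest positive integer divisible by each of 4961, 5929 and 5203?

10452827

4961 = 11² · 41; 5929 = 7² · 11²; 5203 = 11² · 43
lcm takes max exponent of each prime: 7² · 11² · 41 · 43 = 10452827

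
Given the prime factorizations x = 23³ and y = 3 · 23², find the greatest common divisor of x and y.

529

min exponent per shared prime: 23² = 529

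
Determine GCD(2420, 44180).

2420 = 2² · 5 · 11²
44180 = 2² · 5 · 47²
Common: 2² · 5 = 20

20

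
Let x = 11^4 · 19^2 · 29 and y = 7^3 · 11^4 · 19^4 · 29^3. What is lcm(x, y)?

15961483679472947

max exponent per prime: 7^3 · 11^4 · 19^4 · 29^3 = 15961483679472947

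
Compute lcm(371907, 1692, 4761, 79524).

1738384063308

371907 = 3² · 31² · 43; 1692 = 2² · 3² · 47; 4761 = 3² · 23²; 79524 = 2² · 3² · 47²
lcm takes max exponent of each prime: 2² · 3² · 23² · 31² · 43 · 47² = 1738384063308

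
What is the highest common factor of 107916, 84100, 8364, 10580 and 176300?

gcd(107916, 84100): 107916 = 1·84100 + 23816; 84100 = 3·23816 + 12652; 23816 = 1·12652 + 11164; 12652 = 1·11164 + 1488; 11164 = 7·1488 + 748; 1488 = 1·748 + 740; 748 = 1·740 + 8; 740 = 92·8 + 4; 8 = 2·4 + 0 → 4
gcd(4, 8364): 8364 = 2091·4 + 0 → 4
gcd(4, 10580): 10580 = 2645·4 + 0 → 4
gcd(4, 176300): 176300 = 44075·4 + 0 → 4

4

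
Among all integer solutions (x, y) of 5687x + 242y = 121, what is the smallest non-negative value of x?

1

gcd(5687, 242) = 121 (Euclid: 5687 = 23·242 + 121; 242 = 2·121 + 0), and 121 | 121.
Extended Euclid: 5687·(1) + 242·(-23) = 121. Scale by 1: x₀ = 1.
General solution x = x₀ + 2t; reducing mod 2 gives x = 1 (and y = -23).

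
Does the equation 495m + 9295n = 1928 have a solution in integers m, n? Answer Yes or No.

No

By Bézout, 495m + 9295n = 1928 has integer solutions iff gcd(495, 9295) | 1928.
Euclid: 9295 = 18·495 + 385; 495 = 1·385 + 110; 385 = 3·110 + 55; 110 = 2·55 + 0. gcd = 55; 1928 mod 55 = 3. No.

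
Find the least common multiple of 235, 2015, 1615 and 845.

397666295

235 = 5 · 47; 2015 = 5 · 13 · 31; 1615 = 5 · 17 · 19; 845 = 5 · 13²
lcm takes max exponent of each prime: 5 · 13² · 17 · 19 · 31 · 47 = 397666295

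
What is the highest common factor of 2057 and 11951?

17

Euclid: 11951 = 5·2057 + 1666; 2057 = 1·1666 + 391; 1666 = 4·391 + 102; 391 = 3·102 + 85; 102 = 1·85 + 17; 85 = 5·17 + 0. Last nonzero remainder: 17.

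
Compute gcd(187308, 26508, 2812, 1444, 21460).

4

gcd(187308, 26508): 187308 = 7·26508 + 1752; 26508 = 15·1752 + 228; 1752 = 7·228 + 156; 228 = 1·156 + 72; 156 = 2·72 + 12; 72 = 6·12 + 0 → 12
gcd(12, 2812): 2812 = 234·12 + 4; 12 = 3·4 + 0 → 4
gcd(4, 1444): 1444 = 361·4 + 0 → 4
gcd(4, 21460): 21460 = 5365·4 + 0 → 4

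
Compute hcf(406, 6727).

7

406 = 2 · 7 · 29
6727 = 7 · 31²
Common: 7 = 7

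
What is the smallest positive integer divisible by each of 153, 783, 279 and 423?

lcm(153, 783) = 153·783/gcd = 119799/9 = 13311
lcm(13311, 279) = 13311·279/gcd = 3713769/9 = 412641
lcm(412641, 423) = 412641·423/gcd = 174547143/9 = 19394127

19394127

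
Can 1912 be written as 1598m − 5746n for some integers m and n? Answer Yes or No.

No

By Bézout, 1598m − 5746n = 1912 has integer solutions iff gcd(1598, 5746) | 1912.
Euclid: 5746 = 3·1598 + 952; 1598 = 1·952 + 646; 952 = 1·646 + 306; 646 = 2·306 + 34; 306 = 9·34 + 0. gcd = 34; 1912 mod 34 = 8. No.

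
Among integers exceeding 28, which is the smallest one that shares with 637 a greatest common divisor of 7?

gcd(a, 637) = 7 forces 7 | a; write a = 7s. Then gcd(7s, 7·91) = 7·gcd(s, 91), so need gcd(s, 91) = 1.
7s > 28 gives s ≥ 5. The least s ≥ 5 coprime to 91 is 5, so a = 7·5 = 35.

35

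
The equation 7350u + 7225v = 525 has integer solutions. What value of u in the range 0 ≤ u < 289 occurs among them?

62

gcd(7350, 7225) = 25 (Euclid: 7350 = 1·7225 + 125; 7225 = 57·125 + 100; 125 = 1·100 + 25; 100 = 4·25 + 0), and 25 | 525.
Extended Euclid: 7350·(58) + 7225·(-59) = 25. Scale by 21: u₀ = 1218.
General solution u = u₀ + 289t; reducing mod 289 gives u = 62 (and v = -63).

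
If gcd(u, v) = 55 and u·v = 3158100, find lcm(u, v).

57420

For any two positive integers, gcd × lcm equals their product. Hence lcm = 3158100 / 55 = 57420.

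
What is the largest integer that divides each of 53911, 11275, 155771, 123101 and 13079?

11

gcd(53911, 11275): 53911 = 4·11275 + 8811; 11275 = 1·8811 + 2464; 8811 = 3·2464 + 1419; 2464 = 1·1419 + 1045; 1419 = 1·1045 + 374; 1045 = 2·374 + 297; 374 = 1·297 + 77; 297 = 3·77 + 66; 77 = 1·66 + 11; 66 = 6·11 + 0 → 11
gcd(11, 155771): 155771 = 14161·11 + 0 → 11
gcd(11, 123101): 123101 = 11191·11 + 0 → 11
gcd(11, 13079): 13079 = 1189·11 + 0 → 11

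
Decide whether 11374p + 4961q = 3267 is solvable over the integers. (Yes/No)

By Bézout, 11374p + 4961q = 3267 has integer solutions iff gcd(11374, 4961) | 3267.
Euclid: 11374 = 2·4961 + 1452; 4961 = 3·1452 + 605; 1452 = 2·605 + 242; 605 = 2·242 + 121; 242 = 2·121 + 0. gcd = 121; 3267 mod 121 = 0. Yes.

Yes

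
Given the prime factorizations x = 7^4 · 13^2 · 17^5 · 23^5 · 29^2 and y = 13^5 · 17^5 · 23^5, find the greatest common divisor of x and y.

min exponent per shared prime: 13^2 · 17^5 · 23^5 = 1544438046038719

1544438046038719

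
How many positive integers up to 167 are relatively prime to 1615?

119

1615 = 5·17·19. Inclusion–exclusion on these primes:
167 − ⌊167/5⌋ − ⌊167/17⌋ − ⌊167/19⌋ + ⌊167/85⌋ + ⌊167/95⌋ + ⌊167/323⌋ − ⌊167/1615⌋ = 119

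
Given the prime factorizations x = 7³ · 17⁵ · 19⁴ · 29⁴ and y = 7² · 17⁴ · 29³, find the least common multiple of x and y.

max exponent per prime: 7³ · 17⁵ · 19⁴ · 29⁴ = 44889536619621418151

44889536619621418151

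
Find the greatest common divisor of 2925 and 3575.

325

Euclid: 3575 = 1·2925 + 650; 2925 = 4·650 + 325; 650 = 2·325 + 0. Last nonzero remainder: 325.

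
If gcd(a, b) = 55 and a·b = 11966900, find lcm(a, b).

Since gcd(a,b)·lcm(a,b) = ab, lcm = 11966900/55 = 217580.

217580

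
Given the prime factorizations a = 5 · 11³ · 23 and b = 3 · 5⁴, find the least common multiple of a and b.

max exponent per prime: 3 · 5⁴ · 11³ · 23 = 57399375

57399375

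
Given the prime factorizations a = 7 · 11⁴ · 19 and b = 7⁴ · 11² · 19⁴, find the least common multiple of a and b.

max exponent per prime: 7⁴ · 11⁴ · 19⁴ = 4581179456161

4581179456161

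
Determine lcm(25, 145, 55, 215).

342925

25 = 5²; 145 = 5 · 29; 55 = 5 · 11; 215 = 5 · 43
lcm takes max exponent of each prime: 5² · 11 · 29 · 43 = 342925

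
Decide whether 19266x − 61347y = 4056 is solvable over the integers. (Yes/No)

By Bézout, 19266x − 61347y = 4056 has integer solutions iff gcd(19266, 61347) | 4056.
Euclid: 61347 = 3·19266 + 3549; 19266 = 5·3549 + 1521; 3549 = 2·1521 + 507; 1521 = 3·507 + 0. gcd = 507; 4056 mod 507 = 0. Yes.

Yes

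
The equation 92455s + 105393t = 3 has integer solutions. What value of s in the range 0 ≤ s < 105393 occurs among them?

28845

Euclid: 105393 = 1·92455 + 12938; 92455 = 7·12938 + 1889; 12938 = 6·1889 + 1604; 1889 = 1·1604 + 285; 1604 = 5·285 + 179; 285 = 1·179 + 106; 179 = 1·106 + 73; 106 = 1·73 + 33; 73 = 2·33 + 7; 33 = 4·7 + 5; 7 = 1·5 + 2; 5 = 2·2 + 1; 2 = 2·1 + 0 → gcd = 1; 3 = 1·3.
Back-substitution yields 92455·(44746) + 105393·(-39253) = 1, so one solution is s = 44746·3 = 134238, t = -39253·3 = -117759.
Solutions in s differ by 105393/1 = 105393; the one in [0, 105393) is 134238 mod 105393 = 28845.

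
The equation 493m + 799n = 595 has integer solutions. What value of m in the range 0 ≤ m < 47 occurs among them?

32

gcd(493, 799) = 17 (Euclid: 799 = 1·493 + 306; 493 = 1·306 + 187; 306 = 1·187 + 119; 187 = 1·119 + 68; 119 = 1·68 + 51; 68 = 1·51 + 17; 51 = 3·17 + 0), and 17 | 595.
Extended Euclid: 493·(13) + 799·(-8) = 17. Scale by 35: m₀ = 455.
General solution m = m₀ + 47t; reducing mod 47 gives m = 32 (and n = -19).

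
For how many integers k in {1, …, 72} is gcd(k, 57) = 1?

46

57 = 3·19. Inclusion–exclusion on these primes:
72 − ⌊72/3⌋ − ⌊72/19⌋ + ⌊72/57⌋ = 46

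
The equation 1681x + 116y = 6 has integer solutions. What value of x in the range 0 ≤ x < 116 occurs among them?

110

Euclid: 1681 = 14·116 + 57; 116 = 2·57 + 2; 57 = 28·2 + 1; 2 = 2·1 + 0 → gcd = 1; 6 = 1·6.
Back-substitution yields 1681·(57) + 116·(-826) = 1, so one solution is x = 57·6 = 342, y = -826·6 = -4956.
Solutions in x differ by 116/1 = 116; the one in [0, 116) is 342 mod 116 = 110.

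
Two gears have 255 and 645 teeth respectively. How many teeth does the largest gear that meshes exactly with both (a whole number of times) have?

255 = 3 · 5 · 17
645 = 3 · 5 · 43
Common: 3 · 5 = 15

15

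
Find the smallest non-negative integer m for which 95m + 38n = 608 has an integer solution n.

0

gcd(95, 38) = 19 (Euclid: 95 = 2·38 + 19; 38 = 2·19 + 0), and 19 | 608.
Extended Euclid: 95·(1) + 38·(-2) = 19. Scale by 32: m₀ = 32.
General solution m = m₀ + 2t; reducing mod 2 gives m = 0 (and n = 16).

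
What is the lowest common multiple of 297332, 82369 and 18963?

4717766844

297332 = 2² · 7² · 37 · 41; 82369 = 7² · 41²; 18963 = 3² · 7² · 43
lcm takes max exponent of each prime: 2² · 3² · 7² · 37 · 41² · 43 = 4717766844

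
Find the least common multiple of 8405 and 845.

1420445

gcd first: 8405 = 9·845 + 800; 845 = 1·800 + 45; 800 = 17·45 + 35; 45 = 1·35 + 10; 35 = 3·10 + 5; 10 = 2·5 + 0 → gcd = 5
lcm = 8405·845/gcd = 7102225/5 = 1420445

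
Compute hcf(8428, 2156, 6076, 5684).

196

8428 = 2² · 7² · 43; 2156 = 2² · 7² · 11; 6076 = 2² · 7² · 31; 5684 = 2² · 7² · 29
gcd takes min exponent of each prime: 2² · 7² = 196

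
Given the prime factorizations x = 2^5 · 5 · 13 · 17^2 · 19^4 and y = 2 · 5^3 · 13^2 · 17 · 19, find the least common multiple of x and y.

max exponent per prime: 2^5 · 5^3 · 13^2 · 17^2 · 19^4 = 25460031844000

25460031844000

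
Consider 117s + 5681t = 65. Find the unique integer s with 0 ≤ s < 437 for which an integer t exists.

389

Reduce mod 5681: 117s ≡ 65 (mod 5681). With g = gcd(117, 5681) = 13 dividing 65, divide through: 9s ≡ 5 (mod 437).
Since gcd(9, 437) = 1, s ≡ 5·(9)⁻¹ ≡ 389 (mod 437). Smallest non-negative: 389.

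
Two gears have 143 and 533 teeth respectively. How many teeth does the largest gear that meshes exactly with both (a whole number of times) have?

143 = 11 · 13
533 = 13 · 41
Common: 13 = 13

13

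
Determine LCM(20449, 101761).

20449 = 11² · 13²; 101761 = 11² · 29²
max exponents: 11² · 13² · 29² = 17197609

17197609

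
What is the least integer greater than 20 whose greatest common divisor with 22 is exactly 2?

22 = 2·11. Any m with gcd(m, 22) = 2 is a multiple of 2, say 2s, with s coprime to 11.
Need s > 20/2, so s ≥ 11. First s ≥ 11 with gcd(s, 11) = 1 is s = 12. Thus m = 2·12 = 24.

24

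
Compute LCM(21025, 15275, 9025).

lcm(21025, 15275) = 21025·15275/gcd = 321156875/25 = 12846275
lcm(12846275, 9025) = 12846275·9025/gcd = 115937631875/25 = 4637505275

4637505275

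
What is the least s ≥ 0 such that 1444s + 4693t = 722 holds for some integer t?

Euclid: 4693 = 3·1444 + 361; 1444 = 4·361 + 0 → gcd = 361; 722 = 361·2.
Back-substitution yields 1444·(-3) + 4693·(1) = 361, so one solution is s = -3·2 = -6, t = 1·2 = 2.
Solutions in s differ by 4693/361 = 13; the one in [0, 13) is -6 mod 13 = 7.

7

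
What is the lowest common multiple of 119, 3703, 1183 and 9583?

14564406311

119 = 7 · 17; 3703 = 7 · 23²; 1183 = 7 · 13²; 9583 = 7 · 37²
lcm takes max exponent of each prime: 7 · 13² · 17 · 23² · 37² = 14564406311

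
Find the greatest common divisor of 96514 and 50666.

96514 = 2 · 11 · 41 · 107
50666 = 2 · 7² · 11 · 47
Common: 2 · 11 = 22

22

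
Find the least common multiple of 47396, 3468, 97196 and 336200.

47396 = 2² · 17² · 41; 3468 = 2² · 3 · 17²; 97196 = 2² · 11 · 47²; 336200 = 2³ · 5² · 41²
lcm takes max exponent of each prime: 2³ · 3 · 5² · 11 · 17² · 41² · 47² = 7082803734600

7082803734600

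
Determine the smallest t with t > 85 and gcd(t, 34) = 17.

34 = 17·2. Any t with gcd(t, 34) = 17 is a multiple of 17, say 17s, with s coprime to 2.
Need s > 85/17, so s ≥ 6. First s ≥ 6 with gcd(s, 2) = 1 is s = 7. Thus t = 17·7 = 119.

119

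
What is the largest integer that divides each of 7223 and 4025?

Euclid: 7223 = 1·4025 + 3198; 4025 = 1·3198 + 827; 3198 = 3·827 + 717; 827 = 1·717 + 110; 717 = 6·110 + 57; 110 = 1·57 + 53; 57 = 1·53 + 4; 53 = 13·4 + 1; 4 = 4·1 + 0. Last nonzero remainder: 1.

1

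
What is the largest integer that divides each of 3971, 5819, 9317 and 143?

11

3971 = 11 · 19²; 5819 = 11 · 23²; 9317 = 7 · 11³; 143 = 11 · 13
gcd takes min exponent of each prime: 11 = 11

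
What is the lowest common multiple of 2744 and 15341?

42095704

2744 = 2³ · 7³; 15341 = 23² · 29
max exponents: 2³ · 7³ · 23² · 29 = 42095704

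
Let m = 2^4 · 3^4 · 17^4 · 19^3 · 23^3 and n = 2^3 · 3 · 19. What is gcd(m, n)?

456

min exponent per shared prime: 2^3 · 3 · 19 = 456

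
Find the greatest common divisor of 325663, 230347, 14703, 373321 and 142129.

169

325663 = 13² · 41 · 47; 230347 = 13² · 29 · 47; 14703 = 3 · 13² · 29; 373321 = 13² · 47²; 142129 = 13² · 29²
gcd takes min exponent of each prime: 13² = 169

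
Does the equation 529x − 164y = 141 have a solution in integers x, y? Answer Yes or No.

By Bézout, 529x − 164y = 141 has integer solutions iff gcd(529, 164) | 141.
Euclid: 529 = 3·164 + 37; 164 = 4·37 + 16; 37 = 2·16 + 5; 16 = 3·5 + 1; 5 = 5·1 + 0. gcd = 1; 141 mod 1 = 0. Yes.

Yes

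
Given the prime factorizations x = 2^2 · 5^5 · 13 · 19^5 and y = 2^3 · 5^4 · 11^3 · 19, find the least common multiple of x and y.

max exponent per prime: 2^3 · 5^5 · 11^3 · 13 · 19^5 = 1071098524925000

1071098524925000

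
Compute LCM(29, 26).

gcd first: 29 = 1·26 + 3; 26 = 8·3 + 2; 3 = 1·2 + 1; 2 = 2·1 + 0 → gcd = 1
lcm = 29·26/gcd = 754/1 = 754

754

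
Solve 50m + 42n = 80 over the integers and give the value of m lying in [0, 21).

Euclid: 50 = 1·42 + 8; 42 = 5·8 + 2; 8 = 4·2 + 0 → gcd = 2; 80 = 2·40.
Back-substitution yields 50·(-5) + 42·(6) = 2, so one solution is m = -5·40 = -200, n = 6·40 = 240.
Solutions in m differ by 42/2 = 21; the one in [0, 21) is -200 mod 21 = 10.

10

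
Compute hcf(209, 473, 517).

gcd(209, 473): 473 = 2·209 + 55; 209 = 3·55 + 44; 55 = 1·44 + 11; 44 = 4·11 + 0 → 11
gcd(11, 517): 517 = 47·11 + 0 → 11

11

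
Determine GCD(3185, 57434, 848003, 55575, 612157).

13

3185 = 5 · 7² · 13; 57434 = 2 · 13 · 47²; 848003 = 13 · 37 · 41 · 43; 55575 = 3² · 5² · 13 · 19; 612157 = 7² · 13 · 31²
gcd takes min exponent of each prime: 13 = 13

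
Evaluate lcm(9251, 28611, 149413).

1130906997

9251 = 11 · 29²; 28611 = 3² · 11 · 17²; 149413 = 11 · 17² · 47
lcm takes max exponent of each prime: 3² · 11 · 17² · 29² · 47 = 1130906997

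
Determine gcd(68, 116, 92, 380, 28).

4

68 = 2² · 17; 116 = 2² · 29; 92 = 2² · 23; 380 = 2² · 5 · 19; 28 = 2² · 7
gcd takes min exponent of each prime: 2² = 4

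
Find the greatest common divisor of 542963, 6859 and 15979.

gcd(542963, 6859): 542963 = 79·6859 + 1102; 6859 = 6·1102 + 247; 1102 = 4·247 + 114; 247 = 2·114 + 19; 114 = 6·19 + 0 → 19
gcd(19, 15979): 15979 = 841·19 + 0 → 19

19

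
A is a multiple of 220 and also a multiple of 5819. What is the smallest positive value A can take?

116380

gcd first: 5819 = 26·220 + 99; 220 = 2·99 + 22; 99 = 4·22 + 11; 22 = 2·11 + 0 → gcd = 11
lcm = 220·5819/gcd = 1280180/11 = 116380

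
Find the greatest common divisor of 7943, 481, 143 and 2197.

gcd(7943, 481): 7943 = 16·481 + 247; 481 = 1·247 + 234; 247 = 1·234 + 13; 234 = 18·13 + 0 → 13
gcd(13, 143): 143 = 11·13 + 0 → 13
gcd(13, 2197): 2197 = 169·13 + 0 → 13

13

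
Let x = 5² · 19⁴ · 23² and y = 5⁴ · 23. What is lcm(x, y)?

max exponent per prime: 5⁴ · 19⁴ · 23² = 43087380625

43087380625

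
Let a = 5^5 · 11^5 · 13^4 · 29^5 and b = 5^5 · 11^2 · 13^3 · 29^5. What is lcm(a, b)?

max exponent per prime: 5^5 · 11^5 · 13^4 · 29^5 = 294833512331515746875

294833512331515746875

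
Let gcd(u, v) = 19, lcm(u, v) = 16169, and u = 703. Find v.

437

u·v = gcd·lcm = 19·16169 = 307211, so v = 307211/703 = 437.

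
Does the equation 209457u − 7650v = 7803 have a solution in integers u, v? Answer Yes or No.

By Bézout, 209457u − 7650v = 7803 has integer solutions iff gcd(209457, 7650) | 7803.
Euclid: 209457 = 27·7650 + 2907; 7650 = 2·2907 + 1836; 2907 = 1·1836 + 1071; 1836 = 1·1071 + 765; 1071 = 1·765 + 306; 765 = 2·306 + 153; 306 = 2·153 + 0. gcd = 153; 7803 mod 153 = 0. Yes.

Yes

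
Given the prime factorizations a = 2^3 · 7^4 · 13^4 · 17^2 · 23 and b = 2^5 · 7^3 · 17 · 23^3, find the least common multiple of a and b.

max exponent per prime: 2^5 · 7^4 · 13^4 · 17^2 · 23^3 = 7716083138903776

7716083138903776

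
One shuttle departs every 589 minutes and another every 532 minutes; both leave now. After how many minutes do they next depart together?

16492

589 = 19 · 31; 532 = 2² · 7 · 19
max exponents: 2² · 7 · 19 · 31 = 16492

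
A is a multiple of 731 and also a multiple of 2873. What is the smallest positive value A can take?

123539

731 = 17 · 43; 2873 = 13² · 17
max exponents: 13² · 17 · 43 = 123539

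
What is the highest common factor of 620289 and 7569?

9

Euclid: 620289 = 81·7569 + 7200; 7569 = 1·7200 + 369; 7200 = 19·369 + 189; 369 = 1·189 + 180; 189 = 1·180 + 9; 180 = 20·9 + 0. Last nonzero remainder: 9.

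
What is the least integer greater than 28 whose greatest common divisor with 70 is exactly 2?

70 = 2·35. Any k with gcd(k, 70) = 2 is a multiple of 2, say 2s, with s coprime to 35.
Need s > 28/2, so s ≥ 15. First s ≥ 15 with gcd(s, 35) = 1 is s = 16. Thus k = 2·16 = 32.

32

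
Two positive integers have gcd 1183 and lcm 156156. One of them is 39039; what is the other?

Using pq = gcd(p,q)·lcm(p,q) = 1183·156156 = 184732548, we get q = 184732548/39039 = 4732.

4732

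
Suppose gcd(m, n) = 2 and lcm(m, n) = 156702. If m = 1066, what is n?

Using mn = gcd(m,n)·lcm(m,n) = 2·156702 = 313404, we get n = 313404/1066 = 294.

294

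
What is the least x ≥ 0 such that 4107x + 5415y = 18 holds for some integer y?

1184

Euclid: 5415 = 1·4107 + 1308; 4107 = 3·1308 + 183; 1308 = 7·183 + 27; 183 = 6·27 + 21; 27 = 1·21 + 6; 21 = 3·6 + 3; 6 = 2·3 + 0 → gcd = 3; 18 = 3·6.
Back-substitution yields 4107·(799) + 5415·(-606) = 3, so one solution is x = 799·6 = 4794, y = -606·6 = -3636.
Solutions in x differ by 5415/3 = 1805; the one in [0, 1805) is 4794 mod 1805 = 1184.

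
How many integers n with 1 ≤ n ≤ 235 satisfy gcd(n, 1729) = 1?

175

Prime factors of 1729: 7, 13, 19. Count integers ≤ 235 divisible by none of them.
By inclusion–exclusion: 235 − ⌊235/7⌋ − ⌊235/13⌋ − ⌊235/19⌋ + ⌊235/91⌋ + ⌊235/133⌋ + ⌊235/247⌋ − ⌊235/1729⌋ = 175.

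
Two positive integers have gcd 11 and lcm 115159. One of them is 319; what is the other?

3971

p·q = gcd·lcm = 11·115159 = 1266749, so q = 1266749/319 = 3971.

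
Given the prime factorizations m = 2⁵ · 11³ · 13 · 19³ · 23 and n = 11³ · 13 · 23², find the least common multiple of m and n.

max exponent per prime: 2⁵ · 11³ · 13 · 19³ · 23² = 2009036657056

2009036657056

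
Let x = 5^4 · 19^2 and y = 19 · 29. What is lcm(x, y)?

max exponent per prime: 5^4 · 19^2 · 29 = 6543125

6543125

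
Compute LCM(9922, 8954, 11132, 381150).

lcm(9922, 8954) = 9922·8954/gcd = 88841588/242 = 367114
lcm(367114, 11132) = 367114·11132/gcd = 4086713048/242 = 16887244
lcm(16887244, 381150) = 16887244·381150/gcd = 6436573050600/242 = 26597409300

26597409300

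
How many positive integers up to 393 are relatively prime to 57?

57 = 3·19. Inclusion–exclusion on these primes:
393 − ⌊393/3⌋ − ⌊393/19⌋ + ⌊393/57⌋ = 248

248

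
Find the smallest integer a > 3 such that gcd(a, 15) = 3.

Multiples of 3 above 3: 3·2, 3·3, … . Need the cofactor coprime to 15/3 = 5.
Checking s = 2, 3, … the first with gcd(s, 5) = 1 is s = 2, giving 6.

6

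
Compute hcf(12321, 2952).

12321 = 3² · 37²
2952 = 2³ · 3² · 41
Common: 3² = 9

9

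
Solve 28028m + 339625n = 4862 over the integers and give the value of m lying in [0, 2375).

gcd(28028, 339625) = 143 (Euclid: 339625 = 12·28028 + 3289; 28028 = 8·3289 + 1716; 3289 = 1·1716 + 1573; 1716 = 1·1573 + 143; 1573 = 11·143 + 0), and 143 | 4862.
Extended Euclid: 28028·(206) + 339625·(-17) = 143. Scale by 34: m₀ = 7004.
General solution m = m₀ + 2375t; reducing mod 2375 gives m = 2254 (and n = -186).

2254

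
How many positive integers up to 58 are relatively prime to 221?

Prime factors of 221: 13, 17. Count integers ≤ 58 divisible by none of them.
By inclusion–exclusion: 58 − ⌊58/13⌋ − ⌊58/17⌋ + ⌊58/221⌋ = 51.

51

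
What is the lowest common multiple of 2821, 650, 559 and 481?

2821 = 7 · 13 · 31; 650 = 2 · 5² · 13; 559 = 13 · 43; 481 = 13 · 37
lcm takes max exponent of each prime: 2 · 5² · 7 · 13 · 31 · 37 · 43 = 224410550

224410550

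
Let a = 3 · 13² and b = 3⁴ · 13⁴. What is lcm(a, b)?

2313441

max exponent per prime: 3⁴ · 13⁴ = 2313441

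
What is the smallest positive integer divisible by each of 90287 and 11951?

90287 = 17 · 47 · 113; 11951 = 17 · 19 · 37
max exponents: 17 · 19 · 37 · 47 · 113 = 63471761

63471761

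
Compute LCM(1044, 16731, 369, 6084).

lcm(1044, 16731) = 1044·16731/gcd = 17467164/9 = 1940796
lcm(1940796, 369) = 1940796·369/gcd = 716153724/9 = 79572636
lcm(79572636, 6084) = 79572636·6084/gcd = 484119917424/6084 = 79572636

79572636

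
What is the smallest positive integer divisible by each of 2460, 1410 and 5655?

43588740

lcm(2460, 1410) = 2460·1410/gcd = 3468600/30 = 115620
lcm(115620, 5655) = 115620·5655/gcd = 653831100/15 = 43588740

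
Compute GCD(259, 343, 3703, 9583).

gcd(259, 343): 343 = 1·259 + 84; 259 = 3·84 + 7; 84 = 12·7 + 0 → 7
gcd(7, 3703): 3703 = 529·7 + 0 → 7
gcd(7, 9583): 9583 = 1369·7 + 0 → 7

7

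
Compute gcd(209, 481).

209 = 11 · 19
481 = 13 · 37
Common: 1 = 1

1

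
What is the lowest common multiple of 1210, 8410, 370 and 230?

1210 = 2 · 5 · 11²; 8410 = 2 · 5 · 29²; 370 = 2 · 5 · 37; 230 = 2 · 5 · 23
lcm takes max exponent of each prime: 2 · 5 · 11² · 23 · 29² · 37 = 865986110

865986110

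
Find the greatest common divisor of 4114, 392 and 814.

2

4114 = 2 · 11² · 17; 392 = 2³ · 7²; 814 = 2 · 11 · 37
gcd takes min exponent of each prime: 2 = 2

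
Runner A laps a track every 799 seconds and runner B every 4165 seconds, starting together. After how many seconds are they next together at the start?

gcd first: 4165 = 5·799 + 170; 799 = 4·170 + 119; 170 = 1·119 + 51; 119 = 2·51 + 17; 51 = 3·17 + 0 → gcd = 17
lcm = 799·4165/gcd = 3327835/17 = 195755

195755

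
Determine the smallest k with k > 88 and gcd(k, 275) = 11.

99

Multiples of 11 above 88: 11·9, 11·10, … . Need the cofactor coprime to 275/11 = 25.
Checking s = 9, 10, … the first with gcd(s, 25) = 1 is s = 9, giving 99.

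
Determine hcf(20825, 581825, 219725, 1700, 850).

20825 = 5² · 7² · 17; 581825 = 5² · 17 · 37²; 219725 = 5² · 11 · 17 · 47; 1700 = 2² · 5² · 17; 850 = 2 · 5² · 17
gcd takes min exponent of each prime: 5² · 17 = 425

425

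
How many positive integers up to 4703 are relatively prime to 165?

2281

Prime factors of 165: 3, 5, 11. Count integers ≤ 4703 divisible by none of them.
By inclusion–exclusion: 4703 − ⌊4703/3⌋ − ⌊4703/5⌋ − ⌊4703/11⌋ + ⌊4703/15⌋ + ⌊4703/33⌋ + ⌊4703/55⌋ − ⌊4703/165⌋ = 2281.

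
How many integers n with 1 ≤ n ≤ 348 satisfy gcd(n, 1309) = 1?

255

1309 = 7·11·17. Inclusion–exclusion on these primes:
348 − ⌊348/7⌋ − ⌊348/11⌋ − ⌊348/17⌋ + ⌊348/77⌋ + ⌊348/119⌋ + ⌊348/187⌋ − ⌊348/1309⌋ = 255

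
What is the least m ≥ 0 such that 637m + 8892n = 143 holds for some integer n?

419

Reduce mod 8892: 637m ≡ 143 (mod 8892). With g = gcd(637, 8892) = 13 dividing 143, divide through: 49m ≡ 11 (mod 684).
Since gcd(49, 684) = 1, m ≡ 11·(49)⁻¹ ≡ 419 (mod 684). Smallest non-negative: 419.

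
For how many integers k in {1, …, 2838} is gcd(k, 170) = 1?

170 = 2·5·17. Inclusion–exclusion on these primes:
2838 − ⌊2838/2⌋ − ⌊2838/5⌋ − ⌊2838/17⌋ + ⌊2838/10⌋ + ⌊2838/34⌋ + ⌊2838/85⌋ − ⌊2838/170⌋ = 1069

1069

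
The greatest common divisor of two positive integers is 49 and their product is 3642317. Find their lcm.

74333

gcd·lcm = product, so lcm = 3642317/49 = 74333.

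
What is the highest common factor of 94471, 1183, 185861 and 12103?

94471 = 13³ · 43; 1183 = 7 · 13²; 185861 = 13 · 17 · 29²; 12103 = 7² · 13 · 19
gcd takes min exponent of each prime: 13 = 13

13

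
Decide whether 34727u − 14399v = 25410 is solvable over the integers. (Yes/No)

Yes

gcd(34727, 14399): 34727 = 2·14399 + 5929; 14399 = 2·5929 + 2541; 5929 = 2·2541 + 847; 2541 = 3·847 + 0 → 847
847 divides 25410, so a solution exists.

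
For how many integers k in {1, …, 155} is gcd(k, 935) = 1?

Prime factors of 935: 5, 11, 17. Count integers ≤ 155 divisible by none of them.
By inclusion–exclusion: 155 − ⌊155/5⌋ − ⌊155/11⌋ − ⌊155/17⌋ + ⌊155/55⌋ + ⌊155/85⌋ + ⌊155/187⌋ − ⌊155/935⌋ = 104.

104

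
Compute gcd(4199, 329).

Euclid: 4199 = 12·329 + 251; 329 = 1·251 + 78; 251 = 3·78 + 17; 78 = 4·17 + 10; 17 = 1·10 + 7; 10 = 1·7 + 3; 7 = 2·3 + 1; 3 = 3·1 + 0. Last nonzero remainder: 1.

1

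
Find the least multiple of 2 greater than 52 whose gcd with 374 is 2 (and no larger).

54

374 = 2·187. Any t with gcd(t, 374) = 2 is a multiple of 2, say 2s, with s coprime to 187.
Need s > 52/2, so s ≥ 27. First s ≥ 27 with gcd(s, 187) = 1 is s = 27. Thus t = 2·27 = 54.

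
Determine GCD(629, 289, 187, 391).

17

gcd(629, 289): 629 = 2·289 + 51; 289 = 5·51 + 34; 51 = 1·34 + 17; 34 = 2·17 + 0 → 17
gcd(17, 187): 187 = 11·17 + 0 → 17
gcd(17, 391): 391 = 23·17 + 0 → 17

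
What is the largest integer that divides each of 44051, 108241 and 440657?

gcd(44051, 108241): 108241 = 2·44051 + 20139; 44051 = 2·20139 + 3773; 20139 = 5·3773 + 1274; 3773 = 2·1274 + 1225; 1274 = 1·1225 + 49; 1225 = 25·49 + 0 → 49
gcd(49, 440657): 440657 = 8993·49 + 0 → 49

49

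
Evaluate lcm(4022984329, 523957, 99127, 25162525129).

1851434719755472579

4022984329 = 7² · 13² · 17² · 41²; 523957 = 7² · 17² · 37; 99127 = 7³ · 17²; 25162525129 = 7² · 17² · 31² · 43²
lcm takes max exponent of each prime: 7³ · 13² · 17² · 31² · 37 · 41² · 43² = 1851434719755472579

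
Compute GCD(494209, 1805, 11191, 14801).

361

494209 = 19² · 37²; 1805 = 5 · 19²; 11191 = 19² · 31; 14801 = 19² · 41
gcd takes min exponent of each prime: 19² = 361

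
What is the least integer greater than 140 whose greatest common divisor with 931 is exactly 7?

gcd(m, 931) = 7 forces 7 | m; write m = 7s. Then gcd(7s, 7·133) = 7·gcd(s, 133), so need gcd(s, 133) = 1.
7s > 140 gives s ≥ 21. The least s ≥ 21 coprime to 133 is 22, so m = 7·22 = 154.

154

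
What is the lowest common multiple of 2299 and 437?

2299 = 11² · 19; 437 = 19 · 23
max exponents: 11² · 19 · 23 = 52877

52877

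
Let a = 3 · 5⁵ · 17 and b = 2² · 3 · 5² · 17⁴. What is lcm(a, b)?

max exponent per prime: 2² · 3 · 5⁵ · 17⁴ = 3132037500

3132037500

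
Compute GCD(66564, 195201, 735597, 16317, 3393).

9

gcd(66564, 195201): 195201 = 2·66564 + 62073; 66564 = 1·62073 + 4491; 62073 = 13·4491 + 3690; 4491 = 1·3690 + 801; 3690 = 4·801 + 486; 801 = 1·486 + 315; 486 = 1·315 + 171; 315 = 1·171 + 144; 171 = 1·144 + 27; 144 = 5·27 + 9; 27 = 3·9 + 0 → 9
gcd(9, 735597): 735597 = 81733·9 + 0 → 9
gcd(9, 16317): 16317 = 1813·9 + 0 → 9
gcd(9, 3393): 3393 = 377·9 + 0 → 9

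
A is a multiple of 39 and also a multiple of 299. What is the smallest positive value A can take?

gcd first: 299 = 7·39 + 26; 39 = 1·26 + 13; 26 = 2·13 + 0 → gcd = 13
lcm = 39·299/gcd = 11661/13 = 897

897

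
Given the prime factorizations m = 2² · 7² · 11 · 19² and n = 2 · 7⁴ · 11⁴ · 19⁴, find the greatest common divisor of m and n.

min exponent per shared prime: 2 · 7² · 11 · 19² = 389158

389158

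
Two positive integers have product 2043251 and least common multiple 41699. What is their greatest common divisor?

49

From gcd × lcm = uv: gcd = 2043251 / 41699 = 49.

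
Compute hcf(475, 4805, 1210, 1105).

5

gcd(475, 4805): 4805 = 10·475 + 55; 475 = 8·55 + 35; 55 = 1·35 + 20; 35 = 1·20 + 15; 20 = 1·15 + 5; 15 = 3·5 + 0 → 5
gcd(5, 1210): 1210 = 242·5 + 0 → 5
gcd(5, 1105): 1105 = 221·5 + 0 → 5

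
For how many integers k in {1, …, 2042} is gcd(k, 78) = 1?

628

78 = 2·3·13. Inclusion–exclusion on these primes:
2042 − ⌊2042/2⌋ − ⌊2042/3⌋ − ⌊2042/13⌋ + ⌊2042/6⌋ + ⌊2042/26⌋ + ⌊2042/39⌋ − ⌊2042/78⌋ = 628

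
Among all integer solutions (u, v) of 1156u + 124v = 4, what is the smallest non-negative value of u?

Reduce mod 124: 1156u ≡ 4 (mod 124). With g = gcd(1156, 124) = 4 dividing 4, divide through: 289u ≡ 1 (mod 31).
Since gcd(289, 31) = 1, u ≡ 1·(289)⁻¹ ≡ 28 (mod 31). Smallest non-negative: 28.

28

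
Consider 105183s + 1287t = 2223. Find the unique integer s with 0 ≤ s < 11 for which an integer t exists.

1

Euclid: 105183 = 81·1287 + 936; 1287 = 1·936 + 351; 936 = 2·351 + 234; 351 = 1·234 + 117; 234 = 2·117 + 0 → gcd = 117; 2223 = 117·19.
Back-substitution yields 105183·(-4) + 1287·(327) = 117, so one solution is s = -4·19 = -76, t = 327·19 = 6213.
Solutions in s differ by 1287/117 = 11; the one in [0, 11) is -76 mod 11 = 1.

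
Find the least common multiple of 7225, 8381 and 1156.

838100

7225 = 5² · 17²; 8381 = 17² · 29; 1156 = 2² · 17²
lcm takes max exponent of each prime: 2² · 5² · 17² · 29 = 838100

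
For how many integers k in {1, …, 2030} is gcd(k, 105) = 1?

928

Prime factors of 105: 3, 5, 7. Count integers ≤ 2030 divisible by none of them.
By inclusion–exclusion: 2030 − ⌊2030/3⌋ − ⌊2030/5⌋ − ⌊2030/7⌋ + ⌊2030/15⌋ + ⌊2030/21⌋ + ⌊2030/35⌋ − ⌊2030/105⌋ = 928.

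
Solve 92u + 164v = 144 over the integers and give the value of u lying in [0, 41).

Euclid: 164 = 1·92 + 72; 92 = 1·72 + 20; 72 = 3·20 + 12; 20 = 1·12 + 8; 12 = 1·8 + 4; 8 = 2·4 + 0 → gcd = 4; 144 = 4·36.
Back-substitution yields 92·(-16) + 164·(9) = 4, so one solution is u = -16·36 = -576, v = 9·36 = 324.
Solutions in u differ by 164/4 = 41; the one in [0, 41) is -576 mod 41 = 39.

39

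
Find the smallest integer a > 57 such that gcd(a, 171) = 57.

gcd(a, 171) = 57 forces 57 | a; write a = 57s. Then gcd(57s, 57·3) = 57·gcd(s, 3), so need gcd(s, 3) = 1.
57s > 57 gives s ≥ 2. The least s ≥ 2 coprime to 3 is 2, so a = 57·2 = 114.

114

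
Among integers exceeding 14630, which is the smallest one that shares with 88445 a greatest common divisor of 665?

15295

88445 = 665·133. Any m with gcd(m, 88445) = 665 is a multiple of 665, say 665s, with s coprime to 133.
Need s > 14630/665, so s ≥ 23. First s ≥ 23 with gcd(s, 133) = 1 is s = 23. Thus m = 665·23 = 15295.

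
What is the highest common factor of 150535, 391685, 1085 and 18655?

35

150535 = 5 · 7 · 11 · 17 · 23; 391685 = 5 · 7 · 19² · 31; 1085 = 5 · 7 · 31; 18655 = 5 · 7 · 13 · 41
gcd takes min exponent of each prime: 5 · 7 = 35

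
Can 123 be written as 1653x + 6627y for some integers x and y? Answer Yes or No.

Yes

By Bézout, 1653x + 6627y = 123 has integer solutions iff gcd(1653, 6627) | 123.
Euclid: 6627 = 4·1653 + 15; 1653 = 110·15 + 3; 15 = 5·3 + 0. gcd = 3; 123 mod 3 = 0. Yes.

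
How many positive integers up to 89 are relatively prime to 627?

Prime factors of 627: 3, 11, 19. Count integers ≤ 89 divisible by none of them.
By inclusion–exclusion: 89 − ⌊89/3⌋ − ⌊89/11⌋ − ⌊89/19⌋ + ⌊89/33⌋ + ⌊89/57⌋ + ⌊89/209⌋ − ⌊89/627⌋ = 51.

51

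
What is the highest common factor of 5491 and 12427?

5491 = 17² · 19
12427 = 17² · 43
Common: 17² = 289

289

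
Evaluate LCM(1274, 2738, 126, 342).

1274 = 2 · 7² · 13; 2738 = 2 · 37²; 126 = 2 · 3² · 7; 342 = 2 · 3² · 19
lcm takes max exponent of each prime: 2 · 3² · 7² · 13 · 19 · 37² = 298242126

298242126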